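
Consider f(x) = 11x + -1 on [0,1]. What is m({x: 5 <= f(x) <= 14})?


f^(-1)([5, 14]) = {x : 5 <= 11x + -1 <= 14}
Solving: (5 - -1)/11 <= x <= (14 - -1)/11
= [0.545455, 1.363636]
Intersecting with [0,1]: [0.545455, 1]
Measure = 1 - 0.545455 = 0.454545


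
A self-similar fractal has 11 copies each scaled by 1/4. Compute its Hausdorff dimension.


For a self-similar set with N copies scaled by 1/r:
dim_H = log(N)/log(r) = log(11)/log(4)
= 2.397895/1.386294
= 1.729716


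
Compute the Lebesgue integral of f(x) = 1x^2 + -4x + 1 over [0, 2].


The Lebesgue integral of a Riemann-integrable function agrees with the Riemann integral.
Antiderivative F(x) = (1/3)x^3 + (-4/2)x^2 + 1x
F(2) = (1/3)*2^3 + (-4/2)*2^2 + 1*2
     = (1/3)*8 + (-4/2)*4 + 1*2
     = 2.666667 + -8 + 2
     = -3.333333
F(0) = 0.0
Integral = F(2) - F(0) = -3.333333 - 0.0 = -3.333333


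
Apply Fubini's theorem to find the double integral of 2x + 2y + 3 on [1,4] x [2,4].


By Fubini, integrate in x first, then y.
Step 1: Fix y, integrate over x in [1,4]:
  integral(2x + 2y + 3, x=1..4)
  = 2*(4^2 - 1^2)/2 + (2y + 3)*(4 - 1)
  = 15 + (2y + 3)*3
  = 15 + 6y + 9
  = 24 + 6y
Step 2: Integrate over y in [2,4]:
  integral(24 + 6y, y=2..4)
  = 24*2 + 6*(4^2 - 2^2)/2
  = 48 + 36
  = 84


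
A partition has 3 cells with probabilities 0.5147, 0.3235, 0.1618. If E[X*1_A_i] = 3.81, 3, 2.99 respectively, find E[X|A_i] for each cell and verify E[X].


For each cell A_i: E[X|A_i] = E[X*1_A_i] / P(A_i)
Step 1: E[X|A_1] = 3.81 / 0.5147 = 7.40237
Step 2: E[X|A_2] = 3 / 0.3235 = 9.27357
Step 3: E[X|A_3] = 2.99 / 0.1618 = 18.479604
Verification: E[X] = sum E[X*1_A_i] = 3.81 + 3 + 2.99 = 9.8


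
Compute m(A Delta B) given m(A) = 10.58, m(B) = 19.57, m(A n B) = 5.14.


m(A Delta B) = m(A) + m(B) - 2*m(A n B)
= 10.58 + 19.57 - 2*5.14
= 10.58 + 19.57 - 10.28
= 19.87


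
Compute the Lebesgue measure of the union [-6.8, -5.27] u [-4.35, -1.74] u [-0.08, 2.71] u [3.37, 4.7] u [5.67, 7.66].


For pairwise disjoint intervals, m(union) = sum of lengths.
= (-5.27 - -6.8) + (-1.74 - -4.35) + (2.71 - -0.08) + (4.7 - 3.37) + (7.66 - 5.67)
= 1.53 + 2.61 + 2.79 + 1.33 + 1.99
= 10.25


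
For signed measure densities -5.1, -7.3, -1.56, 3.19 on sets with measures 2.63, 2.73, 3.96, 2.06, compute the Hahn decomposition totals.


Step 1: Compute signed measure on each set:
  Set 1: -5.1 * 2.63 = -13.413
  Set 2: -7.3 * 2.73 = -19.929
  Set 3: -1.56 * 3.96 = -6.1776
  Set 4: 3.19 * 2.06 = 6.5714
Step 2: Total signed measure = (-13.413) + (-19.929) + (-6.1776) + (6.5714)
     = -32.9482
Step 3: Positive part mu+(X) = sum of positive contributions = 6.5714
Step 4: Negative part mu-(X) = |sum of negative contributions| = 39.5196


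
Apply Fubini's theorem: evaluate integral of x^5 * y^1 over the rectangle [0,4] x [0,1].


By Fubini's theorem, the double integral factors as a product of single integrals:
Step 1: integral_0^4 x^5 dx = [x^6/6] from 0 to 4
     = 4^6/6 = 682.666667
Step 2: integral_0^1 y^1 dy = [y^2/2] from 0 to 1
     = 1^2/2 = 0.5
Step 3: Double integral = 682.666667 * 0.5 = 341.333333


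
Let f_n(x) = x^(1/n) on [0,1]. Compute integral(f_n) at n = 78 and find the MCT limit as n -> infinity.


At n = 78: f_78(x) = x^(1/78).
Step 1: integral(x^(1/78), 0, 1) = [x^(1/78+1) / (1/78+1)] from 0 to 1
     = 1 / (1/78 + 1) = 1 / ((78+1)/78) = 78/(78+1)
     = 78/79 = 0.987342
Step 2: As n -> infinity, f_n(x) = x^(1/n) -> 1 for x in (0,1], and f_n is increasing in n.
By MCT, lim_n integral(f_n) = integral(lim_n f_n) = integral(1, 0, 1) = 1.
Step 3: Verify convergence: 78/79 = 0.987342 -> 1


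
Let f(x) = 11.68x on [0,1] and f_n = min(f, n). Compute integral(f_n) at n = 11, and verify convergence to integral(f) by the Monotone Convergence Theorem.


f(x) = 11.68x on [0,1]; f_n(x) = min(11.68x, n). At n = 11:
Step 1: f(x) reaches 11 at x = 11/11.68 = 0.941781
Step 2: integral(f_11) = integral(11.68x, 0, 0.941781) + integral(11, 0.941781, 1)
       = 11.68*0.941781^2/2 + 11*(1 - 0.941781)
       = 5.179795 + 0.640411
       = 5.820205
Step 3: As n -> infinity, f_n increases to f, so by MCT integral(f_n) -> integral(f) = 11.68/2 = 5.84.
Convergence: integral(f_11) = 5.820205 -> 5.84 as n -> infinity


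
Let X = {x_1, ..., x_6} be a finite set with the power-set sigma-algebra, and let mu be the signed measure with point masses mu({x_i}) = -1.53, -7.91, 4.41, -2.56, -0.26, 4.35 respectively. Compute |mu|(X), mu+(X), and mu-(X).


Step 1: Every measurable set is a union of atoms (the cells / points), so a Hahn decomposition is
  obtained by grouping atoms by sign: P = union of atoms with mu > 0, N = union of the remaining atoms.
  Atoms in P (indices): 3, 6;  atoms in N (indices): 1, 2, 4, 5
  Positive values: 4.41, 4.35
  Negative values: -1.53, -7.91, -2.56, -0.26
Step 2: mu+(X) = mu(P) = sum of positive atom values = 8.76
Step 3: mu-(X) = -mu(N) = sum of |negative atom values| = 12.26
Step 4: |mu|(X) = mu+(X) + mu-(X) = 8.76 + 12.26 = 21.02


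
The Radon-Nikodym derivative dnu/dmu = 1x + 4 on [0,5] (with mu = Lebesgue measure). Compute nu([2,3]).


nu(A) = integral_A (dnu/dmu) dmu = integral_2^3 (1x + 4) dx
Step 1: Antiderivative F(x) = (1/2)x^2 + 4x
Step 2: F(3) = (1/2)*3^2 + 4*3 = 4.5 + 12 = 16.5
Step 3: F(2) = (1/2)*2^2 + 4*2 = 2 + 8 = 10
Step 4: nu([2,3]) = F(3) - F(2) = 16.5 - 10 = 6.5


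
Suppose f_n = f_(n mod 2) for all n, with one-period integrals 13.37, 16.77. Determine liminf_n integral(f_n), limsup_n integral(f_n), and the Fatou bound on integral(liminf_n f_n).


The sequence (integral(f_n)) is periodic with period 2, repeating the values 13.37, 16.77 indefinitely.
Step 1: For a periodic sequence, every tail (a_m, a_(m+1), ...) contains all 2 period values infinitely often.
Step 2: Hence inf of every tail = min of the period values = min(13.37, 16.77) = 13.37.
        liminf_n integral(f_n) = sup over m of (inf of tail from m) = 13.37.
Step 3: Similarly sup of every tail = max of the period values = 16.77.
        limsup_n integral(f_n) = 16.77.
Step 4: Fatou's lemma: integral(liminf_n f_n) <= liminf_n integral(f_n) = 13.37.
        So the integral of the pointwise liminf is at most 13.37.


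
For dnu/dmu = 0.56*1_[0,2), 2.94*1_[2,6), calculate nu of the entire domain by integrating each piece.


Integrate each piece of the Radon-Nikodym derivative:
Step 1: integral_0^2 0.56 dx = 0.56*(2-0) = 0.56*2 = 1.12
Step 2: integral_2^6 2.94 dx = 2.94*(6-2) = 2.94*4 = 11.76
Total: 1.12 + 11.76 = 12.88


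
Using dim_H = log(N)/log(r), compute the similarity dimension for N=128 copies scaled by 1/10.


For a self-similar set with N copies scaled by 1/r:
dim_H = log(N)/log(r) = log(128)/log(10)
= 4.85203/2.302585
= 2.10721


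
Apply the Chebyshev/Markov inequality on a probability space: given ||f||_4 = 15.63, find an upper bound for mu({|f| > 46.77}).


Chebyshev/Markov inequality: mu(|f| > eps) <= (||f||_p / eps)^p
Step 1: ||f||_4 / eps = 15.63 / 46.77 = 0.334189
Step 2: Raise to power p = 4:
  (0.334189)^4 = 0.012473
Step 3: Therefore mu(|f| > 46.77) <= 0.012473


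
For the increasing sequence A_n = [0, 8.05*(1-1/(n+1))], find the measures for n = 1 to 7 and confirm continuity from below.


By continuity of measure from below: if A_n increases to A, then m(A_n) -> m(A).
Here A = [0, 8.05], so m(A) = 8.05
Step 1: a_1 = 8.05*(1 - 1/2) = 4.025, m(A_1) = 4.025
Step 2: a_2 = 8.05*(1 - 1/3) = 5.3667, m(A_2) = 5.3667
Step 3: a_3 = 8.05*(1 - 1/4) = 6.0375, m(A_3) = 6.0375
Step 4: a_4 = 8.05*(1 - 1/5) = 6.44, m(A_4) = 6.44
Step 5: a_5 = 8.05*(1 - 1/6) = 6.7083, m(A_5) = 6.7083
Step 6: a_6 = 8.05*(1 - 1/7) = 6.9, m(A_6) = 6.9
Step 7: a_7 = 8.05*(1 - 1/8) = 7.0438, m(A_7) = 7.0438
Limit: m(A_n) -> m([0,8.05]) = 8.05


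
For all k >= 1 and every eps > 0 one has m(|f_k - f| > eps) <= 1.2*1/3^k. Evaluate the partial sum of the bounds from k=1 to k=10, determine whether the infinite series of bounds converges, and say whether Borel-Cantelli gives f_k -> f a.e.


Step 1: List the terms 1.2*1/3^k for k = 1 to 10:
  k=1: 0.4
  k=2: 0.133333
  k=3: 0.044444
  k=4: 0.014815
  k=5: 0.004938
  k=6: 0.001646
  k=7: 5.486968e-04
  k=8: 1.828989e-04
  k=9: 6.096632e-05
  k=10: 2.032211e-05
Step 2: Partial sum = 0.4 + 0.133333 + 0.044444 + 0.014815 + 0.004938 + 0.001646 + 5.486968e-04 + 1.828989e-04 + 6.096632e-05 + 2.032211e-05
     = 0.59999
Step 3: The full series sum_(k>=1) 1.2*1/3^k converges (geometric series with ratio 1/3 < 1; a constant multiple of a convergent series converges).
Step 4: Fix eps > 0. Since sum_k m(|f_k - f| > eps) < infinity, the Borel-Cantelli lemma gives
        m(limsup_k {|f_k - f| > eps}) = 0, i.e. for a.e. x, |f_k(x) - f(x)| <= eps for all large k.
        Applying this with eps = 1/j for j = 1, 2, ... and intersecting the countably many full-measure sets,
        for a.e. x we get limsup_k |f_k(x) - f(x)| <= 1/j for every j, hence f_k -> f almost everywhere.
Conclusion: series converges; Borel-Cantelli yields f_k -> f a.e.


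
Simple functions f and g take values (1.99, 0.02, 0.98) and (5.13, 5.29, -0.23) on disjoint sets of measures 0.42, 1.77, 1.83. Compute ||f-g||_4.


Step 1: Compute differences f_i - g_i:
  1.99 - 5.13 = -3.14
  0.02 - 5.29 = -5.27
  0.98 - -0.23 = 1.21
Step 2: Compute |diff|^4 * measure for each set:
  |-3.14|^4 * 0.42 = 97.211712 * 0.42 = 40.828919
  |-5.27|^4 * 1.77 = 771.333974 * 1.77 = 1365.261135
  |1.21|^4 * 1.83 = 2.143589 * 1.83 = 3.922768
Step 3: Sum = 1410.012821
Step 4: ||f-g||_4 = (1410.012821)^(1/4) = 6.127817


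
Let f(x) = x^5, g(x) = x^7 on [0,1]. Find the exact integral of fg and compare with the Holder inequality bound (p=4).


Step 1: Exact integral of f*g = integral(x^12, 0, 1) = 1/13
     = 0.076923
Step 2: Holder bound with p=4, q=1.333333:
  ||f||_p = (integral x^20 dx)^(1/4) = (1/21)^(1/4) = 0.467138
  ||g||_q = (integral x^9.333333 dx)^(1/1.333333) = (1/10.333333)^(1/1.333333) = 0.173508
Step 3: Holder bound = ||f||_p * ||g||_q = 0.467138 * 0.173508 = 0.081052
Verification: 0.076923 <= 0.081052 (Holder holds)


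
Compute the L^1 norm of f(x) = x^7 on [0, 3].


Step 1: ||f||_1 = (integral_0^3 |x^7|^1 dx)^(1/1)
     = (integral_0^3 x^7 dx)^(1/1)
Step 2: integral_0^3 x^7 dx = [x^8/(8)] from 0 to 3 = 3^8/8
     = 6561/8 = 820.125
Step 3: ||f||_1 = (820.125)^(1/1) = 820.125


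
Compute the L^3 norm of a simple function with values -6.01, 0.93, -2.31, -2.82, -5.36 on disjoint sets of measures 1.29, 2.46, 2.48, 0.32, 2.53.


Step 1: Compute |f_i|^3 for each value:
  |-6.01|^3 = 217.081801
  |0.93|^3 = 0.804357
  |-2.31|^3 = 12.326391
  |-2.82|^3 = 22.425768
  |-5.36|^3 = 153.990656
Step 2: Multiply by measures and sum:
  217.081801 * 1.29 = 280.035523
  0.804357 * 2.46 = 1.978718
  12.326391 * 2.48 = 30.56945
  22.425768 * 0.32 = 7.176246
  153.990656 * 2.53 = 389.59636
Sum = 280.035523 + 1.978718 + 30.56945 + 7.176246 + 389.59636 = 709.356297
Step 3: Take the p-th root:
||f||_3 = (709.356297)^(1/3) = 8.918425


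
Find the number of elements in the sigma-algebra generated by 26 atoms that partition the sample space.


Each element of the sigma-algebra is a union of some subset of the 26 atoms.
The number of such subsets is 2^26 = 67108864.


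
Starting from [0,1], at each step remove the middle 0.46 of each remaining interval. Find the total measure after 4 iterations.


Step 1: At each step, fraction remaining = 1 - 0.46 = 0.54
Step 2: After 4 steps, measure = (0.54)^4
Step 3: Computing the power step by step:
  After step 1: 0.54
  After step 2: 0.2916
  After step 3: 0.157464
  After step 4: 0.085031
Result = 0.085031


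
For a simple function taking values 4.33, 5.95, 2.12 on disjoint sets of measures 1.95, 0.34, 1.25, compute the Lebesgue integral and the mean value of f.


Step 1: Integral = sum(value_i * measure_i)
= 4.33*1.95 + 5.95*0.34 + 2.12*1.25
= 8.4435 + 2.023 + 2.65
= 13.1165
Step 2: Total measure of domain = 1.95 + 0.34 + 1.25 = 3.54
Step 3: Average value = 13.1165 / 3.54 = 3.705226


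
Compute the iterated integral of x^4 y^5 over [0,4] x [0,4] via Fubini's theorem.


By Fubini's theorem, the double integral factors as a product of single integrals:
Step 1: integral_0^4 x^4 dx = [x^5/5] from 0 to 4
     = 4^5/5 = 204.8
Step 2: integral_0^4 y^5 dy = [y^6/6] from 0 to 4
     = 4^6/6 = 682.666667
Step 3: Double integral = 204.8 * 682.666667 = 139810.133333


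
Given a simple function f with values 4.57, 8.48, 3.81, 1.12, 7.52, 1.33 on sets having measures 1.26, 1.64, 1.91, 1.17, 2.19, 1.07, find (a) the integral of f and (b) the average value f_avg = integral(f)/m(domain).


Step 1: Integral = sum(value_i * measure_i)
= 4.57*1.26 + 8.48*1.64 + 3.81*1.91 + 1.12*1.17 + 7.52*2.19 + 1.33*1.07
= 5.7582 + 13.9072 + 7.2771 + 1.3104 + 16.4688 + 1.4231
= 46.1448
Step 2: Total measure of domain = 1.26 + 1.64 + 1.91 + 1.17 + 2.19 + 1.07 = 9.24
Step 3: Average value = 46.1448 / 9.24 = 4.994026


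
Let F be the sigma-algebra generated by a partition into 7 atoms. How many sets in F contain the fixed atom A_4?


Each element of F is a union of some subset S of the 7 atoms.
The element contains A_4 iff A_4 is in S.
So we count subsets S of {A_1,...,A_7} with A_4 in S: choose freely among the other 6 atoms.
Count = 2^(7-1) = 2^6 = 64.


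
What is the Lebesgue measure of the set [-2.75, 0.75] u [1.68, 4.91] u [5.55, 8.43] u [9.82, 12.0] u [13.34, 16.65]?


For pairwise disjoint intervals, m(union) = sum of lengths.
= (0.75 - -2.75) + (4.91 - 1.68) + (8.43 - 5.55) + (12.0 - 9.82) + (16.65 - 13.34)
= 3.5 + 3.23 + 2.88 + 2.18 + 3.31
= 15.1


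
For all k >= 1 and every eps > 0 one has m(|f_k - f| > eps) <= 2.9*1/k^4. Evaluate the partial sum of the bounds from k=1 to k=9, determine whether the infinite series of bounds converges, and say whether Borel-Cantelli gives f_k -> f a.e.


Step 1: List the terms 2.9*1/k^4 for k = 1 to 9:
  k=1: 2.9
  k=2: 0.18125
  k=3: 0.035802
  k=4: 0.011328
  k=5: 0.00464
  k=6: 0.002238
  k=7: 0.001208
  k=8: 7.080078e-04
  k=9: 4.420058e-04
Step 2: Partial sum = 2.9 + 0.18125 + 0.035802 + 0.011328 + 0.00464 + 0.002238 + 0.001208 + 7.080078e-04 + 4.420058e-04
     = 3.137616
Step 3: The full series sum_(k>=1) 2.9*1/k^4 converges (p-series with p = 4 > 1; a constant multiple of a convergent series converges).
Step 4: Fix eps > 0. Since sum_k m(|f_k - f| > eps) < infinity, the Borel-Cantelli lemma gives
        m(limsup_k {|f_k - f| > eps}) = 0, i.e. for a.e. x, |f_k(x) - f(x)| <= eps for all large k.
        Applying this with eps = 1/j for j = 1, 2, ... and intersecting the countably many full-measure sets,
        for a.e. x we get limsup_k |f_k(x) - f(x)| <= 1/j for every j, hence f_k -> f almost everywhere.
Conclusion: series converges; Borel-Cantelli yields f_k -> f a.e.


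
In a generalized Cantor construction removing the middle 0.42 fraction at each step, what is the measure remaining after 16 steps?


Step 1: At each step, fraction remaining = 1 - 0.42 = 0.58
Step 2: After 16 steps, measure = (0.58)^16
Result = 1.640015e-04


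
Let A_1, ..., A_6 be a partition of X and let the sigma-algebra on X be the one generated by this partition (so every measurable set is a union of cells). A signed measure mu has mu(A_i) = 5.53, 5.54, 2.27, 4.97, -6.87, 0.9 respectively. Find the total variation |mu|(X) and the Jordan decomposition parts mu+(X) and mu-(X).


Step 1: Every measurable set is a union of atoms (the cells / points), so a Hahn decomposition is
  obtained by grouping atoms by sign: P = union of atoms with mu > 0, N = union of the remaining atoms.
  Atoms in P (indices): 1, 2, 3, 4, 6;  atoms in N (indices): 5
  Positive values: 5.53, 5.54, 2.27, 4.97, 0.9
  Negative values: -6.87
Step 2: mu+(X) = mu(P) = sum of positive atom values = 19.21
Step 3: mu-(X) = -mu(N) = sum of |negative atom values| = 6.87
Step 4: |mu|(X) = mu+(X) + mu-(X) = 19.21 + 6.87 = 26.08


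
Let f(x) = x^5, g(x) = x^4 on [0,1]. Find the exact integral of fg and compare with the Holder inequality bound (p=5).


Step 1: Exact integral of f*g = integral(x^9, 0, 1) = 1/10
     = 0.1
Step 2: Holder bound with p=5, q=1.25:
  ||f||_p = (integral x^25 dx)^(1/5) = (1/26)^(1/5) = 0.521201
  ||g||_q = (integral x^5 dx)^(1/1.25) = (1/6)^(1/1.25) = 0.238495
Step 3: Holder bound = ||f||_p * ||g||_q = 0.521201 * 0.238495 = 0.124304
Verification: 0.1 <= 0.124304 (Holder holds)


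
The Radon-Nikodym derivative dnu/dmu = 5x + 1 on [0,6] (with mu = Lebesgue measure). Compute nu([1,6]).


nu(A) = integral_A (dnu/dmu) dmu = integral_1^6 (5x + 1) dx
Step 1: Antiderivative F(x) = (5/2)x^2 + 1x
Step 2: F(6) = (5/2)*6^2 + 1*6 = 90 + 6 = 96
Step 3: F(1) = (5/2)*1^2 + 1*1 = 2.5 + 1 = 3.5
Step 4: nu([1,6]) = F(6) - F(1) = 96 - 3.5 = 92.5


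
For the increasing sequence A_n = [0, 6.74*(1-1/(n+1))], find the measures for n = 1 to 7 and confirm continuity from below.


By continuity of measure from below: if A_n increases to A, then m(A_n) -> m(A).
Here A = [0, 6.74], so m(A) = 6.74
Step 1: a_1 = 6.74*(1 - 1/2) = 3.37, m(A_1) = 3.37
Step 2: a_2 = 6.74*(1 - 1/3) = 4.4933, m(A_2) = 4.4933
Step 3: a_3 = 6.74*(1 - 1/4) = 5.055, m(A_3) = 5.055
Step 4: a_4 = 6.74*(1 - 1/5) = 5.392, m(A_4) = 5.392
Step 5: a_5 = 6.74*(1 - 1/6) = 5.6167, m(A_5) = 5.6167
Step 6: a_6 = 6.74*(1 - 1/7) = 5.7771, m(A_6) = 5.7771
Step 7: a_7 = 6.74*(1 - 1/8) = 5.8975, m(A_7) = 5.8975
Limit: m(A_n) -> m([0,6.74]) = 6.74


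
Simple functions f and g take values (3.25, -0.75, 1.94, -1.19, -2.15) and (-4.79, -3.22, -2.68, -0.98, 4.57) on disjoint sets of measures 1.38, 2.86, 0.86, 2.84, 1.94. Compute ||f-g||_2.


Step 1: Compute differences f_i - g_i:
  3.25 - -4.79 = 8.04
  -0.75 - -3.22 = 2.47
  1.94 - -2.68 = 4.62
  -1.19 - -0.98 = -0.21
  -2.15 - 4.57 = -6.72
Step 2: Compute |diff|^2 * measure for each set:
  |8.04|^2 * 1.38 = 64.6416 * 1.38 = 89.205408
  |2.47|^2 * 2.86 = 6.1009 * 2.86 = 17.448574
  |4.62|^2 * 0.86 = 21.3444 * 0.86 = 18.356184
  |-0.21|^2 * 2.84 = 0.0441 * 2.84 = 0.125244
  |-6.72|^2 * 1.94 = 45.1584 * 1.94 = 87.607296
Step 3: Sum = 212.742706
Step 4: ||f-g||_2 = (212.742706)^(1/2) = 14.585702


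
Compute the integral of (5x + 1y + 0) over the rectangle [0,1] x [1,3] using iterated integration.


By Fubini, integrate in x first, then y.
Step 1: Fix y, integrate over x in [0,1]:
  integral(5x + 1y + 0, x=0..1)
  = 5*(1^2 - 0^2)/2 + (1y + 0)*(1 - 0)
  = 2.5 + (1y + 0)*1
  = 2.5 + 1y + 0
  = 2.5 + 1y
Step 2: Integrate over y in [1,3]:
  integral(2.5 + 1y, y=1..3)
  = 2.5*2 + 1*(3^2 - 1^2)/2
  = 5 + 4
  = 9


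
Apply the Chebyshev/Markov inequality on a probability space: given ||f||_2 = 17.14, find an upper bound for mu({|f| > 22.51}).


Chebyshev/Markov inequality: mu(|f| > eps) <= (||f||_p / eps)^p
Step 1: ||f||_2 / eps = 17.14 / 22.51 = 0.761439
Step 2: Raise to power p = 2:
  (0.761439)^2 = 0.57979
Step 3: Therefore mu(|f| > 22.51) <= 0.57979


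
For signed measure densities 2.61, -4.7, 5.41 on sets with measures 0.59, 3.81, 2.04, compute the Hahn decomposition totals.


Step 1: Compute signed measure on each set:
  Set 1: 2.61 * 0.59 = 1.5399
  Set 2: -4.7 * 3.81 = -17.907
  Set 3: 5.41 * 2.04 = 11.0364
Step 2: Total signed measure = (1.5399) + (-17.907) + (11.0364)
     = -5.3307
Step 3: Positive part mu+(X) = sum of positive contributions = 12.5763
Step 4: Negative part mu-(X) = |sum of negative contributions| = 17.907


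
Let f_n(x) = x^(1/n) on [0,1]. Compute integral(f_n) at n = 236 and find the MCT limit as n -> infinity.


At n = 236: f_236(x) = x^(1/236).
Step 1: integral(x^(1/236), 0, 1) = [x^(1/236+1) / (1/236+1)] from 0 to 1
     = 1 / (1/236 + 1) = 1 / ((236+1)/236) = 236/(236+1)
     = 236/237 = 0.995781
Step 2: As n -> infinity, f_n(x) = x^(1/n) -> 1 for x in (0,1], and f_n is increasing in n.
By MCT, lim_n integral(f_n) = integral(lim_n f_n) = integral(1, 0, 1) = 1.
Step 3: Verify convergence: 236/237 = 0.995781 -> 1


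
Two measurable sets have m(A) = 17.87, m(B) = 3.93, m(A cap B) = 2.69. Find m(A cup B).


By inclusion-exclusion: m(A u B) = m(A) + m(B) - m(A n B)
= 17.87 + 3.93 - 2.69
= 19.11


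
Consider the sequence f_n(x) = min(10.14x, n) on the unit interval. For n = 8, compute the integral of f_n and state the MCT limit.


f(x) = 10.14x on [0,1]; f_n(x) = min(10.14x, n). At n = 8:
Step 1: f(x) reaches 8 at x = 8/10.14 = 0.788955
Step 2: integral(f_8) = integral(10.14x, 0, 0.788955) + integral(8, 0.788955, 1)
       = 10.14*0.788955^2/2 + 8*(1 - 0.788955)
       = 3.155819 + 1.688363
       = 4.844181
Step 3: As n -> infinity, f_n increases to f, so by MCT integral(f_n) -> integral(f) = 10.14/2 = 5.07.
Convergence: integral(f_8) = 4.844181 -> 5.07 as n -> infinity


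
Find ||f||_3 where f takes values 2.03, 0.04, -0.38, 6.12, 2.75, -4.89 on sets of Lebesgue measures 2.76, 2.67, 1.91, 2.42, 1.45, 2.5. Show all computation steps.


Step 1: Compute |f_i|^3 for each value:
  |2.03|^3 = 8.365427
  |0.04|^3 = 6.400000e-05
  |-0.38|^3 = 0.054872
  |6.12|^3 = 229.220928
  |2.75|^3 = 20.796875
  |-4.89|^3 = 116.930169
Step 2: Multiply by measures and sum:
  8.365427 * 2.76 = 23.088579
  6.400000e-05 * 2.67 = 1.708800e-04
  0.054872 * 1.91 = 0.104806
  229.220928 * 2.42 = 554.714646
  20.796875 * 1.45 = 30.155469
  116.930169 * 2.5 = 292.325422
Sum = 23.088579 + 1.708800e-04 + 0.104806 + 554.714646 + 30.155469 + 292.325422 = 900.389092
Step 3: Take the p-th root:
||f||_3 = (900.389092)^(1/3) = 9.656285


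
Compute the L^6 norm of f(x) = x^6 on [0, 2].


Step 1: ||f||_6 = (integral_0^2 |x^6|^6 dx)^(1/6)
     = (integral_0^2 x^36 dx)^(1/6)
Step 2: integral_0^2 x^36 dx = [x^37/(37)] from 0 to 2 = 2^37/37
     = 137438953472/37 = 3.714566e+09
Step 3: ||f||_6 = (3.714566e+09)^(1/6) = 39.35362


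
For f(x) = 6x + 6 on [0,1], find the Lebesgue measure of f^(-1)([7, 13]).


f^(-1)([7, 13]) = {x : 7 <= 6x + 6 <= 13}
Solving: (7 - 6)/6 <= x <= (13 - 6)/6
= [0.166667, 1.166667]
Intersecting with [0,1]: [0.166667, 1]
Measure = 1 - 0.166667 = 0.833333


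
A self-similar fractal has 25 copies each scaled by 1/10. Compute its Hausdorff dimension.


For a self-similar set with N copies scaled by 1/r:
dim_H = log(N)/log(r) = log(25)/log(10)
= 3.218876/2.302585
= 1.39794


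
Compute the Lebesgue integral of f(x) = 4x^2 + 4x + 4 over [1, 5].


The Lebesgue integral of a Riemann-integrable function agrees with the Riemann integral.
Antiderivative F(x) = (4/3)x^3 + (4/2)x^2 + 4x
F(5) = (4/3)*5^3 + (4/2)*5^2 + 4*5
     = (4/3)*125 + (4/2)*25 + 4*5
     = 166.666667 + 50 + 20
     = 236.666667
F(1) = 7.333333
Integral = F(5) - F(1) = 236.666667 - 7.333333 = 229.333333


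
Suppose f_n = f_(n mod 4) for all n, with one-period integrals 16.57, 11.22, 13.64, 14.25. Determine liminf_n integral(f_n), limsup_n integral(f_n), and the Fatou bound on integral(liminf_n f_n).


The sequence (integral(f_n)) is periodic with period 4, repeating the values 16.57, 11.22, 13.64, 14.25 indefinitely.
Step 1: For a periodic sequence, every tail (a_m, a_(m+1), ...) contains all 4 period values infinitely often.
Step 2: Hence inf of every tail = min of the period values = min(16.57, 11.22, 13.64, 14.25) = 11.22.
        liminf_n integral(f_n) = sup over m of (inf of tail from m) = 11.22.
Step 3: Similarly sup of every tail = max of the period values = 16.57.
        limsup_n integral(f_n) = 16.57.
Step 4: Fatou's lemma: integral(liminf_n f_n) <= liminf_n integral(f_n) = 11.22.
        So the integral of the pointwise liminf is at most 11.22.


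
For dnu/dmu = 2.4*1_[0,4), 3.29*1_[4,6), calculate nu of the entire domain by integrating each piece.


Integrate each piece of the Radon-Nikodym derivative:
Step 1: integral_0^4 2.4 dx = 2.4*(4-0) = 2.4*4 = 9.6
Step 2: integral_4^6 3.29 dx = 3.29*(6-4) = 3.29*2 = 6.58
Total: 9.6 + 6.58 = 16.18


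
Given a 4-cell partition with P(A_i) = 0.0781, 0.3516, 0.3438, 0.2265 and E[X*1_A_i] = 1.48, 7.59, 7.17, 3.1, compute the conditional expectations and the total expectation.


For each cell A_i: E[X|A_i] = E[X*1_A_i] / P(A_i)
Step 1: E[X|A_1] = 1.48 / 0.0781 = 18.950064
Step 2: E[X|A_2] = 7.59 / 0.3516 = 21.587031
Step 3: E[X|A_3] = 7.17 / 0.3438 = 20.855148
Step 4: E[X|A_4] = 3.1 / 0.2265 = 13.686534
Verification: E[X] = sum E[X*1_A_i] = 1.48 + 7.59 + 7.17 + 3.1 = 19.34


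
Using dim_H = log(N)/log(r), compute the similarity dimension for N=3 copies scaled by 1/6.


For a self-similar set with N copies scaled by 1/r:
dim_H = log(N)/log(r) = log(3)/log(6)
= 1.098612/1.791759
= 0.613147


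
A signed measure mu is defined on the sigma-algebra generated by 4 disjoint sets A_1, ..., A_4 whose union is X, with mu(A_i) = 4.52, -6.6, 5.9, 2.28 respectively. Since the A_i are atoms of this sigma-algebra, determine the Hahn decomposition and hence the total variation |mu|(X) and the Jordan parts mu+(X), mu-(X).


Step 1: Every measurable set is a union of atoms (the cells / points), so a Hahn decomposition is
  obtained by grouping atoms by sign: P = union of atoms with mu > 0, N = union of the remaining atoms.
  Atoms in P (indices): 1, 3, 4;  atoms in N (indices): 2
  Positive values: 4.52, 5.9, 2.28
  Negative values: -6.6
Step 2: mu+(X) = mu(P) = sum of positive atom values = 12.7
Step 3: mu-(X) = -mu(N) = sum of |negative atom values| = 6.6
Step 4: |mu|(X) = mu+(X) + mu-(X) = 12.7 + 6.6 = 19.3


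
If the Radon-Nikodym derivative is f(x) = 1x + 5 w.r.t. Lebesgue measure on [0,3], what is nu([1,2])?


nu(A) = integral_A (dnu/dmu) dmu = integral_1^2 (1x + 5) dx
Step 1: Antiderivative F(x) = (1/2)x^2 + 5x
Step 2: F(2) = (1/2)*2^2 + 5*2 = 2 + 10 = 12
Step 3: F(1) = (1/2)*1^2 + 5*1 = 0.5 + 5 = 5.5
Step 4: nu([1,2]) = F(2) - F(1) = 12 - 5.5 = 6.5


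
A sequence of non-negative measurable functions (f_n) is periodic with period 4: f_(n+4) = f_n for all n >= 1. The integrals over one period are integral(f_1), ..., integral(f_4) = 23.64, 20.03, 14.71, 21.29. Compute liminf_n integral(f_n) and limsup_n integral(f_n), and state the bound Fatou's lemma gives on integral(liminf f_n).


The sequence (integral(f_n)) is periodic with period 4, repeating the values 23.64, 20.03, 14.71, 21.29 indefinitely.
Step 1: For a periodic sequence, every tail (a_m, a_(m+1), ...) contains all 4 period values infinitely often.
Step 2: Hence inf of every tail = min of the period values = min(23.64, 20.03, 14.71, 21.29) = 14.71.
        liminf_n integral(f_n) = sup over m of (inf of tail from m) = 14.71.
Step 3: Similarly sup of every tail = max of the period values = 23.64.
        limsup_n integral(f_n) = 23.64.
Step 4: Fatou's lemma: integral(liminf_n f_n) <= liminf_n integral(f_n) = 14.71.
        So the integral of the pointwise liminf is at most 14.71.


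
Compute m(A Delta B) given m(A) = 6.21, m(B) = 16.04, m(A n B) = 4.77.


m(A Delta B) = m(A) + m(B) - 2*m(A n B)
= 6.21 + 16.04 - 2*4.77
= 6.21 + 16.04 - 9.54
= 12.71


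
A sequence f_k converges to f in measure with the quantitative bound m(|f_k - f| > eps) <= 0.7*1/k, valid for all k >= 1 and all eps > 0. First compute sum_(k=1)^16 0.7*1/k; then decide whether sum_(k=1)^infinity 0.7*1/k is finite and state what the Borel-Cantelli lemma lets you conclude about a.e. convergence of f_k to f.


Step 1: List the terms 0.7*1/k for k = 1 to 16:
  k=1: 0.7
  k=2: 0.35
  k=3: 0.233333
  k=4: 0.175
  k=5: 0.14
  k=6: 0.116667
  k=7: 0.1
  k=8: 0.0875
  k=9: 0.077778
  k=10: 0.07
  k=11: 0.063636
  k=12: 0.058333
  k=13: 0.053846
  k=14: 0.05
  k=15: 0.046667
  k=16: 0.04375
Step 2: Partial sum = 0.7 + 0.35 + 0.233333 + 0.175 + 0.14 + 0.116667 + 0.1 + 0.0875 + 0.077778 + 0.07 + 0.063636 + 0.058333 + 0.053846 + 0.05 + 0.046667 + 0.04375
     = 2.36651
Step 3: The full series sum_(k>=1) 0.7*1/k diverges (harmonic series, p = 1; a nonzero constant multiple of a divergent series diverges).
Step 4: The (first) Borel-Cantelli lemma requires a summable sequence of measures, so it does not apply here;
        from this bound alone no conclusion about a.e. convergence can be drawn (convergence in measure still
        gives an a.e.-convergent subsequence, but not a.e. convergence of the whole sequence).
Conclusion: series diverges; Borel-Cantelli is inconclusive about a.e. convergence of f_k.


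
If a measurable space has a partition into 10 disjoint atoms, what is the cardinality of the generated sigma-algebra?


Each element of the sigma-algebra is a union of some subset of the 10 atoms.
The number of such subsets is 2^10 = 1024.


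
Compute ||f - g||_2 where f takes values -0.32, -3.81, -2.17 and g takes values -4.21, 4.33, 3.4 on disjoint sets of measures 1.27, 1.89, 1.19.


Step 1: Compute differences f_i - g_i:
  -0.32 - -4.21 = 3.89
  -3.81 - 4.33 = -8.14
  -2.17 - 3.4 = -5.57
Step 2: Compute |diff|^2 * measure for each set:
  |3.89|^2 * 1.27 = 15.1321 * 1.27 = 19.217767
  |-8.14|^2 * 1.89 = 66.2596 * 1.89 = 125.230644
  |-5.57|^2 * 1.19 = 31.0249 * 1.19 = 36.919631
Step 3: Sum = 181.368042
Step 4: ||f-g||_2 = (181.368042)^(1/2) = 13.467295


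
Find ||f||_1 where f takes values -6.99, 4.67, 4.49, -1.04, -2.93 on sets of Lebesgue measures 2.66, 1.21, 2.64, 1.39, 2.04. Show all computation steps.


Step 1: Compute |f_i|^1 for each value:
  |-6.99|^1 = 6.99
  |4.67|^1 = 4.67
  |4.49|^1 = 4.49
  |-1.04|^1 = 1.04
  |-2.93|^1 = 2.93
Step 2: Multiply by measures and sum:
  6.99 * 2.66 = 18.5934
  4.67 * 1.21 = 5.6507
  4.49 * 2.64 = 11.8536
  1.04 * 1.39 = 1.4456
  2.93 * 2.04 = 5.9772
Sum = 18.5934 + 5.6507 + 11.8536 + 1.4456 + 5.9772 = 43.5205
Step 3: Take the p-th root:
||f||_1 = (43.5205)^(1/1) = 43.5205


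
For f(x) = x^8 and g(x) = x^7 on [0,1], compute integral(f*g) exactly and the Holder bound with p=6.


Step 1: Exact integral of f*g = integral(x^15, 0, 1) = 1/16
     = 0.0625
Step 2: Holder bound with p=6, q=1.2:
  ||f||_p = (integral x^48 dx)^(1/6) = (1/49)^(1/6) = 0.522758
  ||g||_q = (integral x^8.4 dx)^(1/1.2) = (1/9.4)^(1/1.2) = 0.154547
Step 3: Holder bound = ||f||_p * ||g||_q = 0.522758 * 0.154547 = 0.080791
Verification: 0.0625 <= 0.080791 (Holder holds)


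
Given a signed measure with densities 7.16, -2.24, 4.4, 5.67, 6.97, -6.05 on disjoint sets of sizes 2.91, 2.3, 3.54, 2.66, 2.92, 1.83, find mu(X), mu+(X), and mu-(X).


Step 1: Compute signed measure on each set:
  Set 1: 7.16 * 2.91 = 20.8356
  Set 2: -2.24 * 2.3 = -5.152
  Set 3: 4.4 * 3.54 = 15.576
  Set 4: 5.67 * 2.66 = 15.0822
  Set 5: 6.97 * 2.92 = 20.3524
  Set 6: -6.05 * 1.83 = -11.0715
Step 2: Total signed measure = (20.8356) + (-5.152) + (15.576) + (15.0822) + (20.3524) + (-11.0715)
     = 55.6227
Step 3: Positive part mu+(X) = sum of positive contributions = 71.8462
Step 4: Negative part mu-(X) = |sum of negative contributions| = 16.2235


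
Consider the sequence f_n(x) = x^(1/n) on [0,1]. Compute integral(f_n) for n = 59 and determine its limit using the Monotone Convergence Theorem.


At n = 59: f_59(x) = x^(1/59).
Step 1: integral(x^(1/59), 0, 1) = [x^(1/59+1) / (1/59+1)] from 0 to 1
     = 1 / (1/59 + 1) = 1 / ((59+1)/59) = 59/(59+1)
     = 59/60 = 0.983333
Step 2: As n -> infinity, f_n(x) = x^(1/n) -> 1 for x in (0,1], and f_n is increasing in n.
By MCT, lim_n integral(f_n) = integral(lim_n f_n) = integral(1, 0, 1) = 1.
Step 3: Verify convergence: 59/60 = 0.983333 -> 1


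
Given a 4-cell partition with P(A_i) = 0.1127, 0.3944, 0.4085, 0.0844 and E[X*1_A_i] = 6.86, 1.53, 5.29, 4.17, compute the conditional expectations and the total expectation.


For each cell A_i: E[X|A_i] = E[X*1_A_i] / P(A_i)
Step 1: E[X|A_1] = 6.86 / 0.1127 = 60.869565
Step 2: E[X|A_2] = 1.53 / 0.3944 = 3.87931
Step 3: E[X|A_3] = 5.29 / 0.4085 = 12.949816
Step 4: E[X|A_4] = 4.17 / 0.0844 = 49.407583
Verification: E[X] = sum E[X*1_A_i] = 6.86 + 1.53 + 5.29 + 4.17 = 17.85


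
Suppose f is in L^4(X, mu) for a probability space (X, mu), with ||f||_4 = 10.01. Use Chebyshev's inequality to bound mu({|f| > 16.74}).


Chebyshev/Markov inequality: mu(|f| > eps) <= (||f||_p / eps)^p
Step 1: ||f||_4 / eps = 10.01 / 16.74 = 0.597969
Step 2: Raise to power p = 4:
  (0.597969)^4 = 0.127854
Step 3: Therefore mu(|f| > 16.74) <= 0.127854


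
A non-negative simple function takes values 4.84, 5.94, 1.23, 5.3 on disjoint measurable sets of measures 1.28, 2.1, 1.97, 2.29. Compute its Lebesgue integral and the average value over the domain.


Step 1: Integral = sum(value_i * measure_i)
= 4.84*1.28 + 5.94*2.1 + 1.23*1.97 + 5.3*2.29
= 6.1952 + 12.474 + 2.4231 + 12.137
= 33.2293
Step 2: Total measure of domain = 1.28 + 2.1 + 1.97 + 2.29 = 7.64
Step 3: Average value = 33.2293 / 7.64 = 4.349385


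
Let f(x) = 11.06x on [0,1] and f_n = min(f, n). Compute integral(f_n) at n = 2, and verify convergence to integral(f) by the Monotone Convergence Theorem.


f(x) = 11.06x on [0,1]; f_n(x) = min(11.06x, n). At n = 2:
Step 1: f(x) reaches 2 at x = 2/11.06 = 0.180832
Step 2: integral(f_2) = integral(11.06x, 0, 0.180832) + integral(2, 0.180832, 1)
       = 11.06*0.180832^2/2 + 2*(1 - 0.180832)
       = 0.180832 + 1.638336
       = 1.819168
Step 3: As n -> infinity, f_n increases to f, so by MCT integral(f_n) -> integral(f) = 11.06/2 = 5.53.
Convergence: integral(f_2) = 1.819168 -> 5.53 as n -> infinity


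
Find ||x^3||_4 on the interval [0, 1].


Step 1: ||f||_4 = (integral_0^1 |x^3|^4 dx)^(1/4)
     = (integral_0^1 x^12 dx)^(1/4)
Step 2: integral_0^1 x^12 dx = [x^13/(13)] from 0 to 1 = 1^13/13
     = 1/13 = 0.076923
Step 3: ||f||_4 = (0.076923)^(1/4) = 0.52664


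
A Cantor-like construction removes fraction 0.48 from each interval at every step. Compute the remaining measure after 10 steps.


Step 1: At each step, fraction remaining = 1 - 0.48 = 0.52
Step 2: After 10 steps, measure = (0.52)^10
Result = 0.001446


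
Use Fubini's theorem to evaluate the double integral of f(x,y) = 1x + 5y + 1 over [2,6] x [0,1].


By Fubini, integrate in x first, then y.
Step 1: Fix y, integrate over x in [2,6]:
  integral(1x + 5y + 1, x=2..6)
  = 1*(6^2 - 2^2)/2 + (5y + 1)*(6 - 2)
  = 16 + (5y + 1)*4
  = 16 + 20y + 4
  = 20 + 20y
Step 2: Integrate over y in [0,1]:
  integral(20 + 20y, y=0..1)
  = 20*1 + 20*(1^2 - 0^2)/2
  = 20 + 10
  = 30


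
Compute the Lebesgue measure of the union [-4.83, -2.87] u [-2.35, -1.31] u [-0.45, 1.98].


For pairwise disjoint intervals, m(union) = sum of lengths.
= (-2.87 - -4.83) + (-1.31 - -2.35) + (1.98 - -0.45)
= 1.96 + 1.04 + 2.43
= 5.43


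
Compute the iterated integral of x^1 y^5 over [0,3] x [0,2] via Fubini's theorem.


By Fubini's theorem, the double integral factors as a product of single integrals:
Step 1: integral_0^3 x^1 dx = [x^2/2] from 0 to 3
     = 3^2/2 = 4.5
Step 2: integral_0^2 y^5 dy = [y^6/6] from 0 to 2
     = 2^6/6 = 10.666667
Step 3: Double integral = 4.5 * 10.666667 = 48


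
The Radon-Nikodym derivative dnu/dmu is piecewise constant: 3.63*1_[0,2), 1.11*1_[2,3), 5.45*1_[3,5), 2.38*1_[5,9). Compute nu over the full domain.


Integrate each piece of the Radon-Nikodym derivative:
Step 1: integral_0^2 3.63 dx = 3.63*(2-0) = 3.63*2 = 7.26
Step 2: integral_2^3 1.11 dx = 1.11*(3-2) = 1.11*1 = 1.11
Step 3: integral_3^5 5.45 dx = 5.45*(5-3) = 5.45*2 = 10.9
Step 4: integral_5^9 2.38 dx = 2.38*(9-5) = 2.38*4 = 9.52
Total: 7.26 + 1.11 + 10.9 + 9.52 = 28.79


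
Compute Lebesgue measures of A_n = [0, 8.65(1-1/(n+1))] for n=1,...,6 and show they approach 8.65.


By continuity of measure from below: if A_n increases to A, then m(A_n) -> m(A).
Here A = [0, 8.65], so m(A) = 8.65
Step 1: a_1 = 8.65*(1 - 1/2) = 4.325, m(A_1) = 4.325
Step 2: a_2 = 8.65*(1 - 1/3) = 5.7667, m(A_2) = 5.7667
Step 3: a_3 = 8.65*(1 - 1/4) = 6.4875, m(A_3) = 6.4875
Step 4: a_4 = 8.65*(1 - 1/5) = 6.92, m(A_4) = 6.92
Step 5: a_5 = 8.65*(1 - 1/6) = 7.2083, m(A_5) = 7.2083
Step 6: a_6 = 8.65*(1 - 1/7) = 7.4143, m(A_6) = 7.4143
Limit: m(A_n) -> m([0,8.65]) = 8.65


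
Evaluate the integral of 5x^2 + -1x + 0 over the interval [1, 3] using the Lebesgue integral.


The Lebesgue integral of a Riemann-integrable function agrees with the Riemann integral.
Antiderivative F(x) = (5/3)x^3 + (-1/2)x^2 + 0x
F(3) = (5/3)*3^3 + (-1/2)*3^2 + 0*3
     = (5/3)*27 + (-1/2)*9 + 0*3
     = 45 + -4.5 + 0
     = 40.5
F(1) = 1.166667
Integral = F(3) - F(1) = 40.5 - 1.166667 = 39.333333


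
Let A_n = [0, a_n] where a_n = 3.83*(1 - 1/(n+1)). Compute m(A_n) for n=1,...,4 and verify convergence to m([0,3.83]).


By continuity of measure from below: if A_n increases to A, then m(A_n) -> m(A).
Here A = [0, 3.83], so m(A) = 3.83
Step 1: a_1 = 3.83*(1 - 1/2) = 1.915, m(A_1) = 1.915
Step 2: a_2 = 3.83*(1 - 1/3) = 2.5533, m(A_2) = 2.5533
Step 3: a_3 = 3.83*(1 - 1/4) = 2.8725, m(A_3) = 2.8725
Step 4: a_4 = 3.83*(1 - 1/5) = 3.064, m(A_4) = 3.064
Limit: m(A_n) -> m([0,3.83]) = 3.83


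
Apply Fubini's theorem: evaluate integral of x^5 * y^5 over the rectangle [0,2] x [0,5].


By Fubini's theorem, the double integral factors as a product of single integrals:
Step 1: integral_0^2 x^5 dx = [x^6/6] from 0 to 2
     = 2^6/6 = 10.666667
Step 2: integral_0^5 y^5 dy = [y^6/6] from 0 to 5
     = 5^6/6 = 2604.166667
Step 3: Double integral = 10.666667 * 2604.166667 = 27777.777778


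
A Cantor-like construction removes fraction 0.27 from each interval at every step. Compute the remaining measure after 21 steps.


Step 1: At each step, fraction remaining = 1 - 0.27 = 0.73
Step 2: After 21 steps, measure = (0.73)^21
Result = 0.001348


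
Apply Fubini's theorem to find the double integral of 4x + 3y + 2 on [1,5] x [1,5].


By Fubini, integrate in x first, then y.
Step 1: Fix y, integrate over x in [1,5]:
  integral(4x + 3y + 2, x=1..5)
  = 4*(5^2 - 1^2)/2 + (3y + 2)*(5 - 1)
  = 48 + (3y + 2)*4
  = 48 + 12y + 8
  = 56 + 12y
Step 2: Integrate over y in [1,5]:
  integral(56 + 12y, y=1..5)
  = 56*4 + 12*(5^2 - 1^2)/2
  = 224 + 144
  = 368


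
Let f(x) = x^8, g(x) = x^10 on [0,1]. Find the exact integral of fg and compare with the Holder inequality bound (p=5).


Step 1: Exact integral of f*g = integral(x^18, 0, 1) = 1/19
     = 0.052632
Step 2: Holder bound with p=5, q=1.25:
  ||f||_p = (integral x^40 dx)^(1/5) = (1/41)^(1/5) = 0.475821
  ||g||_q = (integral x^12.5 dx)^(1/1.25) = (1/13.5)^(1/1.25) = 0.124662
Step 3: Holder bound = ||f||_p * ||g||_q = 0.475821 * 0.124662 = 0.059317
Verification: 0.052632 <= 0.059317 (Holder holds)


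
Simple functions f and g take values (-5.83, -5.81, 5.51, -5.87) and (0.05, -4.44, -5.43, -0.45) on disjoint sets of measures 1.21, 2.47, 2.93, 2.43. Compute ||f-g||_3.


Step 1: Compute differences f_i - g_i:
  -5.83 - 0.05 = -5.88
  -5.81 - -4.44 = -1.37
  5.51 - -5.43 = 10.94
  -5.87 - -0.45 = -5.42
Step 2: Compute |diff|^3 * measure for each set:
  |-5.88|^3 * 1.21 = 203.297472 * 1.21 = 245.989941
  |-1.37|^3 * 2.47 = 2.571353 * 2.47 = 6.351242
  |10.94|^3 * 2.93 = 1309.338584 * 2.93 = 3836.362051
  |-5.42|^3 * 2.43 = 159.220088 * 2.43 = 386.904814
Step 3: Sum = 4475.608048
Step 4: ||f-g||_3 = (4475.608048)^(1/3) = 16.479752


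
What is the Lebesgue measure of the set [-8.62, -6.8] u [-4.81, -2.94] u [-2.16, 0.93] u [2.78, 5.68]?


For pairwise disjoint intervals, m(union) = sum of lengths.
= (-6.8 - -8.62) + (-2.94 - -4.81) + (0.93 - -2.16) + (5.68 - 2.78)
= 1.82 + 1.87 + 3.09 + 2.9
= 9.68


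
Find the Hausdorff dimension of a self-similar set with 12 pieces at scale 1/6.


For a self-similar set with N copies scaled by 1/r:
dim_H = log(N)/log(r) = log(12)/log(6)
= 2.484907/1.791759
= 1.386853


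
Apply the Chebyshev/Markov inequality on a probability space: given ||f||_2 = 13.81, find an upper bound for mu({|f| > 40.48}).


Chebyshev/Markov inequality: mu(|f| > eps) <= (||f||_p / eps)^p
Step 1: ||f||_2 / eps = 13.81 / 40.48 = 0.341156
Step 2: Raise to power p = 2:
  (0.341156)^2 = 0.116388
Step 3: Therefore mu(|f| > 40.48) <= 0.116388


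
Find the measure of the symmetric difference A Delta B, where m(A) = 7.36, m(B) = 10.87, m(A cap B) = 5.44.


m(A Delta B) = m(A) + m(B) - 2*m(A n B)
= 7.36 + 10.87 - 2*5.44
= 7.36 + 10.87 - 10.88
= 7.35


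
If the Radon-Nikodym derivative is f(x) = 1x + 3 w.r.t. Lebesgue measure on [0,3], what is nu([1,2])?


nu(A) = integral_A (dnu/dmu) dmu = integral_1^2 (1x + 3) dx
Step 1: Antiderivative F(x) = (1/2)x^2 + 3x
Step 2: F(2) = (1/2)*2^2 + 3*2 = 2 + 6 = 8
Step 3: F(1) = (1/2)*1^2 + 3*1 = 0.5 + 3 = 3.5
Step 4: nu([1,2]) = F(2) - F(1) = 8 - 3.5 = 4.5
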